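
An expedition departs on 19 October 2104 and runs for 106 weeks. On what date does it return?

Adding 106 weeks = 742 days from October 19, 2104.
October has 31 days, so 31 − 19 = 12 days remain after October 19, 2104; 742 − 12 = 730 left.
November 2104 has 30 days: 730 − 30 = 700 left.
December 2104 has 31 days: 700 − 31 = 669 left.
January 2105 has 31 days: 669 − 31 = 638 left.
February 2105 has 28 days (2105 is not a leap year): 638 − 28 = 610 left.
March 2105 has 31 days: 610 − 31 = 579 left.
April 2105 has 30 days: 579 − 30 = 549 left.
May 2105 has 31 days: 549 − 31 = 518 left.
June 2105 has 30 days: 518 − 30 = 488 left.
July 2105 has 31 days: 488 − 31 = 457 left.
August 2105 has 31 days: 457 − 31 = 426 left.
September 2105 has 30 days: 426 − 30 = 396 left.
October 2105 has 31 days: 396 − 31 = 365 left.
November 2105 has 30 days: 365 − 30 = 335 left.
December 2105 has 31 days: 335 − 31 = 304 left.
January 2106 has 31 days: 304 − 31 = 273 left.
February 2106 has 28 days (2106 is not a leap year): 273 − 28 = 245 left.
March 2106 has 31 days: 245 − 31 = 214 left.
April 2106 has 30 days: 214 − 30 = 184 left.
May 2106 has 31 days: 184 − 31 = 153 left.
June 2106 has 30 days: 153 − 30 = 123 left.
July 2106 has 31 days: 123 − 31 = 92 left.
August 2106 has 31 days: 92 − 31 = 61 left.
September 2106 has 30 days: 61 − 30 = 31 left.
31 days into October 2106 → October 31, 2106.

October 31, 2106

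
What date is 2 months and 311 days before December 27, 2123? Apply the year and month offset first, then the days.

December 20, 2122

Counting back 2 months and 311 days from December 27, 2123: first the month/year part, then the days.
month 12 − 2 = 10 → October 2123.
Day 27 is valid in October, giving October 27, 2123.
Now subtract 311 days from October 27, 2123.
Going back 27 days from October 27, 2123 reaches the end of the previous month; 311 − 27 = 284 left.
September 2123 has 30 days: 284 − 30 = 254 left.
August 2123 has 31 days: 254 − 31 = 223 left.
July 2123 has 31 days: 223 − 31 = 192 left.
June 2123 has 30 days: 192 − 30 = 162 left.
May 2123 has 31 days: 162 − 31 = 131 left.
April 2123 has 30 days: 131 − 30 = 101 left.
March 2123 has 31 days: 101 − 31 = 70 left.
February 2123 has 28 days (2123 is not a leap year): 70 − 28 = 42 left.
January 2123 has 31 days: 42 − 31 = 11 left.
December 2122 has 31 days; 31 − 11 = 20 → December 20, 2122.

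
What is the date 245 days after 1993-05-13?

January 13, 1994

Adding 245 days from May 13, 1993.
May has 31 days, so 31 − 13 = 18 days remain after May 13, 1993; 245 − 18 = 227 left.
June 1993 has 30 days: 227 − 30 = 197 left.
July 1993 has 31 days: 197 − 31 = 166 left.
August 1993 has 31 days: 166 − 31 = 135 left.
September 1993 has 30 days: 135 − 30 = 105 left.
October 1993 has 31 days: 105 − 31 = 74 left.
November 1993 has 30 days: 74 − 30 = 44 left.
December 1993 has 31 days: 44 − 31 = 13 left.
13 days into January 1994 → January 13, 1994.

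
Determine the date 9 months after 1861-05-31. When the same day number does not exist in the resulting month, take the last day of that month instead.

February 28, 1862

Adding 9 months from May 31, 1861.
month 5 + 9 = 14, which is month 2 of year 1862 → February 1862.
February 1862 has only 28 days (1862 is not a leap year — relevant if February), and the start was day 31, so the date clamps to February 28, 1862.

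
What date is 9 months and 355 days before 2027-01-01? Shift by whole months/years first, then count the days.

April 11, 2025

Counting back 9 months and 355 days from January 1, 2027: first the month/year part, then the days.
month 1 − 9 = -8, which is month 4 of year 2026 → April 2026.
Day 1 is valid in April, giving April 1, 2026.
Now subtract 355 days from April 1, 2026.
Going back 1 day from April 1, 2026 reaches the end of the previous month; 355 − 1 = 354 left.
March 2026 has 31 days: 354 − 31 = 323 left.
February 2026 has 28 days (2026 is not a leap year): 323 − 28 = 295 left.
January 2026 has 31 days: 295 − 31 = 264 left.
December 2025 has 31 days: 264 − 31 = 233 left.
November 2025 has 30 days: 233 − 30 = 203 left.
October 2025 has 31 days: 203 − 31 = 172 left.
September 2025 has 30 days: 172 − 30 = 142 left.
August 2025 has 31 days: 142 − 31 = 111 left.
July 2025 has 31 days: 111 − 31 = 80 left.
June 2025 has 30 days: 80 − 30 = 50 left.
May 2025 has 31 days: 50 − 31 = 19 left.
April 2025 has 30 days; 30 − 19 = 11 → April 11, 2025.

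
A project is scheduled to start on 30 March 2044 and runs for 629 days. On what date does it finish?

December 19, 2045

Adding 629 days from March 30, 2044.
March has 31 days, so 31 − 30 = 1 day remains after March 30, 2044; 629 − 1 = 628 left.
April 2044 has 30 days: 628 − 30 = 598 left.
May 2044 has 31 days: 598 − 31 = 567 left.
June 2044 has 30 days: 567 − 30 = 537 left.
July 2044 has 31 days: 537 − 31 = 506 left.
August 2044 has 31 days: 506 − 31 = 475 left.
September 2044 has 30 days: 475 − 30 = 445 left.
October 2044 has 31 days: 445 − 31 = 414 left.
November 2044 has 30 days: 414 − 30 = 384 left.
December 2044 has 31 days: 384 − 31 = 353 left.
January 2045 has 31 days: 353 − 31 = 322 left.
February 2045 has 28 days (2045 is not a leap year): 322 − 28 = 294 left.
March 2045 has 31 days: 294 − 31 = 263 left.
April 2045 has 30 days: 263 − 30 = 233 left.
May 2045 has 31 days: 233 − 31 = 202 left.
June 2045 has 30 days: 202 − 30 = 172 left.
July 2045 has 31 days: 172 − 31 = 141 left.
August 2045 has 31 days: 141 − 31 = 110 left.
September 2045 has 30 days: 110 − 30 = 80 left.
October 2045 has 31 days: 80 − 31 = 49 left.
November 2045 has 30 days: 49 − 30 = 19 left.
19 days into December 2045 → December 19, 2045.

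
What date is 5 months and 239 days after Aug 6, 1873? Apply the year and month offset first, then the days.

September 2, 1874

Adding 5 months and 239 days from August 6, 1873: first the month/year part, then the days.
month 8 + 5 = 13, which is month 1 of year 1874 → January 1874.
Day 6 is valid in January, giving January 6, 1874.
Now add 239 days from January 6, 1874.
January has 31 days, so 31 − 6 = 25 days remain after January 6, 1874; 239 − 25 = 214 left.
February 1874 has 28 days (1874 is not a leap year): 214 − 28 = 186 left.
March 1874 has 31 days: 186 − 31 = 155 left.
April 1874 has 30 days: 155 − 30 = 125 left.
May 1874 has 31 days: 125 − 31 = 94 left.
June 1874 has 30 days: 94 − 30 = 64 left.
July 1874 has 31 days: 64 − 31 = 33 left.
August 1874 has 31 days: 33 − 31 = 2 left.
2 days into September 1874 → September 2, 1874.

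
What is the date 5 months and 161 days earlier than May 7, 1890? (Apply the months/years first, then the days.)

Going back 5 months and 161 days from May 7, 1890: first the month/year part, then the days.
month 5 − 5 = 0, which is month 12 of year 1889 → December 1889.
Day 7 is valid in December, giving December 7, 1889.
Now subtract 161 days from December 7, 1889.
Going back 7 days from December 7, 1889 reaches the end of the previous month; 161 − 7 = 154 left.
November 1889 has 30 days: 154 − 30 = 124 left.
October 1889 has 31 days: 124 − 31 = 93 left.
September 1889 has 30 days: 93 − 30 = 63 left.
August 1889 has 31 days: 63 − 31 = 32 left.
July 1889 has 31 days: 32 − 31 = 1 left.
June 1889 has 30 days; 30 − 1 = 29 → June 29, 1889.

June 29, 1889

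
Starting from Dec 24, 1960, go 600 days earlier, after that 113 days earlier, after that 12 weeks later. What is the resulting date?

April 5, 1959

Counting back 600 days from December 24, 1960:
Going back 24 days from December 24, 1960 reaches the end of the previous month; 600 − 24 = 576 left.
November 1960 has 30 days: 576 − 30 = 546 left.
October 1960 has 31 days: 546 − 31 = 515 left.
September 1960 has 30 days: 515 − 30 = 485 left.
August 1960 has 31 days: 485 − 31 = 454 left.
July 1960 has 31 days: 454 − 31 = 423 left.
June 1960 has 30 days: 423 − 30 = 393 left.
May 1960 has 31 days: 393 − 31 = 362 left.
April 1960 has 30 days: 362 − 30 = 332 left.
March 1960 has 31 days: 332 − 31 = 301 left.
February 1960 has 29 days (1960 is a leap year): 301 − 29 = 272 left.
January 1960 has 31 days: 272 − 31 = 241 left.
December 1959 has 31 days: 241 − 31 = 210 left.
November 1959 has 30 days: 210 − 30 = 180 left.
October 1959 has 31 days: 180 − 31 = 149 left.
September 1959 has 30 days: 149 − 30 = 119 left.
August 1959 has 31 days: 119 − 31 = 88 left.
July 1959 has 31 days: 88 − 31 = 57 left.
June 1959 has 30 days: 57 − 30 = 27 left.
May 1959 has 31 days; 31 − 27 = 4 → May 4, 1959.
Subtracting 113 days from May 4, 1959:
Going back 4 days from May 4, 1959 reaches the end of the previous month; 113 − 4 = 109 left.
April 1959 has 30 days: 109 − 30 = 79 left.
March 1959 has 31 days: 79 − 31 = 48 left.
February 1959 has 28 days (1959 is not a leap year): 48 − 28 = 20 left.
January 1959 has 31 days; 31 − 20 = 11 → January 11, 1959.
Adding 12 weeks (= 84 days) from January 11, 1959:
January has 31 days, so 31 − 11 = 20 days remain after January 11, 1959; 84 − 20 = 64 left.
February 1959 has 28 days (1959 is not a leap year): 64 − 28 = 36 left.
March 1959 has 31 days: 36 − 31 = 5 left.
5 days into April 1959 → April 5, 1959.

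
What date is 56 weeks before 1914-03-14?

Subtracting 56 weeks = 392 days from March 14, 1914.
Going back 14 days from March 14, 1914 reaches the end of the previous month; 392 − 14 = 378 left.
February 1914 has 28 days (1914 is not a leap year): 378 − 28 = 350 left.
January 1914 has 31 days: 350 − 31 = 319 left.
December 1913 has 31 days: 319 − 31 = 288 left.
November 1913 has 30 days: 288 − 30 = 258 left.
October 1913 has 31 days: 258 − 31 = 227 left.
September 1913 has 30 days: 227 − 30 = 197 left.
August 1913 has 31 days: 197 − 31 = 166 left.
July 1913 has 31 days: 166 − 31 = 135 left.
June 1913 has 30 days: 135 − 30 = 105 left.
May 1913 has 31 days: 105 − 31 = 74 left.
April 1913 has 30 days: 74 − 30 = 44 left.
March 1913 has 31 days: 44 − 31 = 13 left.
February 1913 has 28 days; 28 − 13 = 15 → February 15, 1913.

February 15, 1913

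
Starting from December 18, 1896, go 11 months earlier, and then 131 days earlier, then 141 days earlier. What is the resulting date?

Subtracting 11 months from December 18, 1896:
month 12 − 11 = 1 → January 1896.
Day 18 is valid in January, giving January 18, 1896.
Going back 131 days from January 18, 1896:
Going back 18 days from January 18, 1896 reaches the end of the previous month; 131 − 18 = 113 left.
December 1895 has 31 days: 113 − 31 = 82 left.
November 1895 has 30 days: 82 − 30 = 52 left.
October 1895 has 31 days: 52 − 31 = 21 left.
September 1895 has 30 days; 30 − 21 = 9 → September 9, 1895.
Going back 141 days from September 9, 1895:
Going back 9 days from September 9, 1895 reaches the end of the previous month; 141 − 9 = 132 left.
August 1895 has 31 days: 132 − 31 = 101 left.
July 1895 has 31 days: 101 − 31 = 70 left.
June 1895 has 30 days: 70 − 30 = 40 left.
May 1895 has 31 days: 40 − 31 = 9 left.
April 1895 has 30 days; 30 − 9 = 21 → April 21, 1895.

April 21, 1895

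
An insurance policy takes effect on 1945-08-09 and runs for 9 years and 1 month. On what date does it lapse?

September 9, 1954

Adding 9 years and 1 month from August 9, 1945.
+9 years → 1954; month 8 + 1 = 9 → September 1954.
Day 9 is valid in September, giving September 9, 1954.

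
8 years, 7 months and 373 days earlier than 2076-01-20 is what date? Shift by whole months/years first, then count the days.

Going back 8 years, 7 months and 373 days from January 20, 2076: first the month/year part, then the days.
-8 years → 2068; month 1 − 7 = -6, which is month 6 of year 2067 → June 2067.
Day 20 is valid in June, giving June 20, 2067.
Now subtract 373 days from June 20, 2067.
Going back 20 days from June 20, 2067 reaches the end of the previous month; 373 − 20 = 353 left.
May 2067 has 31 days: 353 − 31 = 322 left.
April 2067 has 30 days: 322 − 30 = 292 left.
March 2067 has 31 days: 292 − 31 = 261 left.
February 2067 has 28 days (2067 is not a leap year): 261 − 28 = 233 left.
January 2067 has 31 days: 233 − 31 = 202 left.
December 2066 has 31 days: 202 − 31 = 171 left.
November 2066 has 30 days: 171 − 30 = 141 left.
October 2066 has 31 days: 141 − 31 = 110 left.
September 2066 has 30 days: 110 − 30 = 80 left.
August 2066 has 31 days: 80 − 31 = 49 left.
July 2066 has 31 days: 49 − 31 = 18 left.
June 2066 has 30 days; 30 − 18 = 12 → June 12, 2066.

June 12, 2066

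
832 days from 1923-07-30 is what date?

November 8, 1925

Counting forward 832 days from July 30, 1923.
July has 31 days, so 31 − 30 = 1 day remains after July 30, 1923; 832 − 1 = 831 left.
August 1923 has 31 days: 831 − 31 = 800 left.
September 1923 has 30 days: 800 − 30 = 770 left.
October 1923 has 31 days: 770 − 31 = 739 left.
November 1923 has 30 days: 739 − 30 = 709 left.
December 1923 has 31 days: 709 − 31 = 678 left.
January 1924 has 31 days: 678 − 31 = 647 left.
February 1924 has 29 days (1924 is a leap year): 647 − 29 = 618 left.
March 1924 has 31 days: 618 − 31 = 587 left.
April 1924 has 30 days: 587 − 30 = 557 left.
May 1924 has 31 days: 557 − 31 = 526 left.
June 1924 has 30 days: 526 − 30 = 496 left.
July 1924 has 31 days: 496 − 31 = 465 left.
August 1924 has 31 days: 465 − 31 = 434 left.
September 1924 has 30 days: 434 − 30 = 404 left.
October 1924 has 31 days: 404 − 31 = 373 left.
November 1924 has 30 days: 373 − 30 = 343 left.
December 1924 has 31 days: 343 − 31 = 312 left.
January 1925 has 31 days: 312 − 31 = 281 left.
February 1925 has 28 days (1925 is not a leap year): 281 − 28 = 253 left.
March 1925 has 31 days: 253 − 31 = 222 left.
April 1925 has 30 days: 222 − 30 = 192 left.
May 1925 has 31 days: 192 − 31 = 161 left.
June 1925 has 30 days: 161 − 30 = 131 left.
July 1925 has 31 days: 131 − 31 = 100 left.
August 1925 has 31 days: 100 − 31 = 69 left.
September 1925 has 30 days: 69 − 30 = 39 left.
October 1925 has 31 days: 39 − 31 = 8 left.
8 days into November 1925 → November 8, 1925.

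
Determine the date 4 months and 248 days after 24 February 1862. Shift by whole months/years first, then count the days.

February 27, 1863

Adding 4 months and 248 days from February 24, 1862: first the month/year part, then the days.
month 2 + 4 = 6 → June 1862.
Day 24 is valid in June, giving June 24, 1862.
Now add 248 days from June 24, 1862.
June has 30 days, so 30 − 24 = 6 days remain after June 24, 1862; 248 − 6 = 242 left.
July 1862 has 31 days: 242 − 31 = 211 left.
August 1862 has 31 days: 211 − 31 = 180 left.
September 1862 has 30 days: 180 − 30 = 150 left.
October 1862 has 31 days: 150 − 31 = 119 left.
November 1862 has 30 days: 119 − 30 = 89 left.
December 1862 has 31 days: 89 − 31 = 58 left.
January 1863 has 31 days: 58 − 31 = 27 left.
27 days into February 1863 → February 27, 1863.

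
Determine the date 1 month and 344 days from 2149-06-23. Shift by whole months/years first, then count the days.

Counting forward 1 month and 344 days from June 23, 2149: first the month/year part, then the days.
month 6 + 1 = 7 → July 2149.
Day 23 is valid in July, giving July 23, 2149.
Now add 344 days from July 23, 2149.
July has 31 days, so 31 − 23 = 8 days remain after July 23, 2149; 344 − 8 = 336 left.
August 2149 has 31 days: 336 − 31 = 305 left.
September 2149 has 30 days: 305 − 30 = 275 left.
October 2149 has 31 days: 275 − 31 = 244 left.
November 2149 has 30 days: 244 − 30 = 214 left.
December 2149 has 31 days: 214 − 31 = 183 left.
January 2150 has 31 days: 183 − 31 = 152 left.
February 2150 has 28 days (2150 is not a leap year): 152 − 28 = 124 left.
March 2150 has 31 days: 124 − 31 = 93 left.
April 2150 has 30 days: 93 − 30 = 63 left.
May 2150 has 31 days: 63 − 31 = 32 left.
June 2150 has 30 days: 32 − 30 = 2 left.
2 days into July 2150 → July 2, 2150.

July 2, 2150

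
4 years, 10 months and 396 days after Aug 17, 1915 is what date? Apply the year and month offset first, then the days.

July 18, 1921

Adding 4 years, 10 months and 396 days from August 17, 1915: first the month/year part, then the days.
+4 years → 1919; month 8 + 10 = 18, which is month 6 of year 1920 → June 1920.
Day 17 is valid in June, giving June 17, 1920.
Now add 396 days from June 17, 1920.
June has 30 days, so 30 − 17 = 13 days remain after June 17, 1920; 396 − 13 = 383 left.
July 1920 has 31 days: 383 − 31 = 352 left.
August 1920 has 31 days: 352 − 31 = 321 left.
September 1920 has 30 days: 321 − 30 = 291 left.
October 1920 has 31 days: 291 − 31 = 260 left.
November 1920 has 30 days: 260 − 30 = 230 left.
December 1920 has 31 days: 230 − 31 = 199 left.
January 1921 has 31 days: 199 − 31 = 168 left.
February 1921 has 28 days (1921 is not a leap year): 168 − 28 = 140 left.
March 1921 has 31 days: 140 − 31 = 109 left.
April 1921 has 30 days: 109 − 30 = 79 left.
May 1921 has 31 days: 79 − 31 = 48 left.
June 1921 has 30 days: 48 − 30 = 18 left.
18 days into July 1921 → July 18, 1921.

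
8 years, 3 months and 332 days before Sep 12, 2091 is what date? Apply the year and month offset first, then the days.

July 15, 2082

Counting back 8 years, 3 months and 332 days from September 12, 2091: first the month/year part, then the days.
-8 years → 2083; month 9 − 3 = 6 → June 2083.
Day 12 is valid in June, giving June 12, 2083.
Now subtract 332 days from June 12, 2083.
Going back 12 days from June 12, 2083 reaches the end of the previous month; 332 − 12 = 320 left.
May 2083 has 31 days: 320 − 31 = 289 left.
April 2083 has 30 days: 289 − 30 = 259 left.
March 2083 has 31 days: 259 − 31 = 228 left.
February 2083 has 28 days (2083 is not a leap year): 228 − 28 = 200 left.
January 2083 has 31 days: 200 − 31 = 169 left.
December 2082 has 31 days: 169 − 31 = 138 left.
November 2082 has 30 days: 138 − 30 = 108 left.
October 2082 has 31 days: 108 − 31 = 77 left.
September 2082 has 30 days: 77 − 30 = 47 left.
August 2082 has 31 days: 47 − 31 = 16 left.
July 2082 has 31 days; 31 − 16 = 15 → July 15, 2082.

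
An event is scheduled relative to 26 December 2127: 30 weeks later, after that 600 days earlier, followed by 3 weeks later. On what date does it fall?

December 22, 2126

Adding 30 weeks (= 210 days) from December 26, 2127:
December has 31 days, so 31 − 26 = 5 days remain after December 26, 2127; 210 − 5 = 205 left.
January 2128 has 31 days: 205 − 31 = 174 left.
February 2128 has 29 days (2128 is a leap year): 174 − 29 = 145 left.
March 2128 has 31 days: 145 − 31 = 114 left.
April 2128 has 30 days: 114 − 30 = 84 left.
May 2128 has 31 days: 84 − 31 = 53 left.
June 2128 has 30 days: 53 − 30 = 23 left.
23 days into July 2128 → July 23, 2128.
Counting back 600 days from July 23, 2128:
Going back 23 days from July 23, 2128 reaches the end of the previous month; 600 − 23 = 577 left.
June 2128 has 30 days: 577 − 30 = 547 left.
May 2128 has 31 days: 547 − 31 = 516 left.
April 2128 has 30 days: 516 − 30 = 486 left.
March 2128 has 31 days: 486 − 31 = 455 left.
February 2128 has 29 days (2128 is a leap year): 455 − 29 = 426 left.
January 2128 has 31 days: 426 − 31 = 395 left.
December 2127 has 31 days: 395 − 31 = 364 left.
November 2127 has 30 days: 364 − 30 = 334 left.
October 2127 has 31 days: 334 − 31 = 303 left.
September 2127 has 30 days: 303 − 30 = 273 left.
August 2127 has 31 days: 273 − 31 = 242 left.
July 2127 has 31 days: 242 − 31 = 211 left.
June 2127 has 30 days: 211 − 30 = 181 left.
May 2127 has 31 days: 181 − 31 = 150 left.
April 2127 has 30 days: 150 − 30 = 120 left.
March 2127 has 31 days: 120 − 31 = 89 left.
February 2127 has 28 days (2127 is not a leap year): 89 − 28 = 61 left.
January 2127 has 31 days: 61 − 31 = 30 left.
December 2126 has 31 days; 31 − 30 = 1 → December 1, 2126.
Counting forward 3 weeks (= 21 days) from December 1, 2126:
December has 31 days; 1 + 21 = 22, still in December.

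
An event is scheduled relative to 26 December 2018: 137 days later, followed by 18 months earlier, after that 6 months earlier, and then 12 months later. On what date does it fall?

Adding 137 days from December 26, 2018:
December has 31 days, so 31 − 26 = 5 days remain after December 26, 2018; 137 − 5 = 132 left.
January 2019 has 31 days: 132 − 31 = 101 left.
February 2019 has 28 days (2019 is not a leap year): 101 − 28 = 73 left.
March 2019 has 31 days: 73 − 31 = 42 left.
April 2019 has 30 days: 42 − 30 = 12 left.
12 days into May 2019 → May 12, 2019.
Counting back 18 months from May 12, 2019:
month 5 − 18 = -13, which is month 11 of year 2017 → November 2017.
Day 12 is valid in November, giving November 12, 2017.
Going back 6 months from November 12, 2017:
month 11 − 6 = 5 → May 2017.
Day 12 is valid in May, giving May 12, 2017.
Counting forward 12 months from May 12, 2017:
month 5 + 12 = 17, which is month 5 of year 2018 → May 2018.
Day 12 is valid in May, giving May 12, 2018.

May 12, 2018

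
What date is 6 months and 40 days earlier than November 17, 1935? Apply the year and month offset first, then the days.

Going back 6 months and 40 days from November 17, 1935: first the month/year part, then the days.
month 11 − 6 = 5 → May 1935.
Day 17 is valid in May, giving May 17, 1935.
Now subtract 40 days from May 17, 1935.
Going back 17 days from May 17, 1935 reaches the end of the previous month; 40 − 17 = 23 left.
April 1935 has 30 days; 30 − 23 = 7 → April 7, 1935.

April 7, 1935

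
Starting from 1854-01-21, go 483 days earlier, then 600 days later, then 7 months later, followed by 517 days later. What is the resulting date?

May 18, 1856

Counting back 483 days from January 21, 1854:
Going back 21 days from January 21, 1854 reaches the end of the previous month; 483 − 21 = 462 left.
December 1853 has 31 days: 462 − 31 = 431 left.
November 1853 has 30 days: 431 − 30 = 401 left.
October 1853 has 31 days: 401 − 31 = 370 left.
September 1853 has 30 days: 370 − 30 = 340 left.
August 1853 has 31 days: 340 − 31 = 309 left.
July 1853 has 31 days: 309 − 31 = 278 left.
June 1853 has 30 days: 278 − 30 = 248 left.
May 1853 has 31 days: 248 − 31 = 217 left.
April 1853 has 30 days: 217 − 30 = 187 left.
March 1853 has 31 days: 187 − 31 = 156 left.
February 1853 has 28 days (1853 is not a leap year): 156 − 28 = 128 left.
January 1853 has 31 days: 128 − 31 = 97 left.
December 1852 has 31 days: 97 − 31 = 66 left.
November 1852 has 30 days: 66 − 30 = 36 left.
October 1852 has 31 days: 36 − 31 = 5 left.
September 1852 has 30 days; 30 − 5 = 25 → September 25, 1852.
Adding 600 days from September 25, 1852:
September has 30 days, so 30 − 25 = 5 days remain after September 25, 1852; 600 − 5 = 595 left.
October 1852 has 31 days: 595 − 31 = 564 left.
November 1852 has 30 days: 564 − 30 = 534 left.
December 1852 has 31 days: 534 − 31 = 503 left.
January 1853 has 31 days: 503 − 31 = 472 left.
February 1853 has 28 days (1853 is not a leap year): 472 − 28 = 444 left.
March 1853 has 31 days: 444 − 31 = 413 left.
April 1853 has 30 days: 413 − 30 = 383 left.
May 1853 has 31 days: 383 − 31 = 352 left.
June 1853 has 30 days: 352 − 30 = 322 left.
July 1853 has 31 days: 322 − 31 = 291 left.
August 1853 has 31 days: 291 − 31 = 260 left.
September 1853 has 30 days: 260 − 30 = 230 left.
October 1853 has 31 days: 230 − 31 = 199 left.
November 1853 has 30 days: 199 − 30 = 169 left.
December 1853 has 31 days: 169 − 31 = 138 left.
January 1854 has 31 days: 138 − 31 = 107 left.
February 1854 has 28 days (1854 is not a leap year): 107 − 28 = 79 left.
March 1854 has 31 days: 79 − 31 = 48 left.
April 1854 has 30 days: 48 − 30 = 18 left.
18 days into May 1854 → May 18, 1854.
Advancing 7 months from May 18, 1854:
month 5 + 7 = 12 → December 1854.
Day 18 is valid in December, giving December 18, 1854.
Advancing 517 days from December 18, 1854:
December has 31 days, so 31 − 18 = 13 days remain after December 18, 1854; 517 − 13 = 504 left.
January 1855 has 31 days: 504 − 31 = 473 left.
February 1855 has 28 days (1855 is not a leap year): 473 − 28 = 445 left.
March 1855 has 31 days: 445 − 31 = 414 left.
April 1855 has 30 days: 414 − 30 = 384 left.
May 1855 has 31 days: 384 − 31 = 353 left.
June 1855 has 30 days: 353 − 30 = 323 left.
July 1855 has 31 days: 323 − 31 = 292 left.
August 1855 has 31 days: 292 − 31 = 261 left.
September 1855 has 30 days: 261 − 30 = 231 left.
October 1855 has 31 days: 231 − 31 = 200 left.
November 1855 has 30 days: 200 − 30 = 170 left.
December 1855 has 31 days: 170 − 31 = 139 left.
January 1856 has 31 days: 139 − 31 = 108 left.
February 1856 has 29 days (1856 is a leap year): 108 − 29 = 79 left.
March 1856 has 31 days: 79 − 31 = 48 left.
April 1856 has 30 days: 48 − 30 = 18 left.
18 days into May 1856 → May 18, 1856.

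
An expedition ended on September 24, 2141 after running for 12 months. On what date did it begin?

Going back 12 months from September 24, 2141.
month 9 − 12 = -3, which is month 9 of year 2140 → September 2140.
Day 24 is valid in September, giving September 24, 2140.

September 24, 2140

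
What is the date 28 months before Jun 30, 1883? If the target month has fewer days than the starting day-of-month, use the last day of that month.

February 28, 1881

Counting back 28 months from June 30, 1883.
month 6 − 28 = -22, which is month 2 of year 1881 → February 1881.
February 1881 has only 28 days (1881 is not a leap year — relevant if February), and the start was day 30, so the date clamps to February 28, 1881.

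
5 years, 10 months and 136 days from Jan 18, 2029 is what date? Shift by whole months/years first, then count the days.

April 3, 2035

Counting forward 5 years, 10 months and 136 days from January 18, 2029: first the month/year part, then the days.
+5 years → 2034; month 1 + 10 = 11 → November 2034.
Day 18 is valid in November, giving November 18, 2034.
Now add 136 days from November 18, 2034.
November has 30 days, so 30 − 18 = 12 days remain after November 18, 2034; 136 − 12 = 124 left.
December 2034 has 31 days: 124 − 31 = 93 left.
January 2035 has 31 days: 93 − 31 = 62 left.
February 2035 has 28 days (2035 is not a leap year): 62 − 28 = 34 left.
March 2035 has 31 days: 34 − 31 = 3 left.
3 days into April 2035 → April 3, 2035.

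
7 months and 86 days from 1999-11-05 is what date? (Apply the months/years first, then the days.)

August 30, 2000

Counting forward 7 months and 86 days from November 5, 1999: first the month/year part, then the days.
month 11 + 7 = 18, which is month 6 of year 2000 → June 2000.
Day 5 is valid in June, giving June 5, 2000.
Now add 86 days from June 5, 2000.
June has 30 days, so 30 − 5 = 25 days remain after June 5, 2000; 86 − 25 = 61 left.
July 2000 has 31 days: 61 − 31 = 30 left.
30 days into August 2000 → August 30, 2000.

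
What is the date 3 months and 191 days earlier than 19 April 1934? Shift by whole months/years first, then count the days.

Going back 3 months and 191 days from April 19, 1934: first the month/year part, then the days.
month 4 − 3 = 1 → January 1934.
Day 19 is valid in January, giving January 19, 1934.
Now subtract 191 days from January 19, 1934.
Going back 19 days from January 19, 1934 reaches the end of the previous month; 191 − 19 = 172 left.
December 1933 has 31 days: 172 − 31 = 141 left.
November 1933 has 30 days: 141 − 30 = 111 left.
October 1933 has 31 days: 111 − 31 = 80 left.
September 1933 has 30 days: 80 − 30 = 50 left.
August 1933 has 31 days: 50 − 31 = 19 left.
July 1933 has 31 days; 31 − 19 = 12 → July 12, 1933.

July 12, 1933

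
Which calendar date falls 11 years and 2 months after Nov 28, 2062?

Adding 11 years and 2 months from November 28, 2062.
+11 years → 2073; month 11 + 2 = 13, which is month 1 of year 2074 → January 2074.
Day 28 is valid in January, giving January 28, 2074.

January 28, 2074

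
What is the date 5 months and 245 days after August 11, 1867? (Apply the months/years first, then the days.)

September 12, 1868

Adding 5 months and 245 days from August 11, 1867: first the month/year part, then the days.
month 8 + 5 = 13, which is month 1 of year 1868 → January 1868.
Day 11 is valid in January, giving January 11, 1868.
Now add 245 days from January 11, 1868.
January has 31 days, so 31 − 11 = 20 days remain after January 11, 1868; 245 − 20 = 225 left.
February 1868 has 29 days (1868 is a leap year): 225 − 29 = 196 left.
March 1868 has 31 days: 196 − 31 = 165 left.
April 1868 has 30 days: 165 − 30 = 135 left.
May 1868 has 31 days: 135 − 31 = 104 left.
June 1868 has 30 days: 104 − 30 = 74 left.
July 1868 has 31 days: 74 − 31 = 43 left.
August 1868 has 31 days: 43 − 31 = 12 left.
12 days into September 1868 → September 12, 1868.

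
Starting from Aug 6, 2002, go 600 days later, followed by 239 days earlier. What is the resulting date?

August 2, 2003

Advancing 600 days from August 6, 2002:
August has 31 days, so 31 − 6 = 25 days remain after August 6, 2002; 600 − 25 = 575 left.
September 2002 has 30 days: 575 − 30 = 545 left.
October 2002 has 31 days: 545 − 31 = 514 left.
November 2002 has 30 days: 514 − 30 = 484 left.
December 2002 has 31 days: 484 − 31 = 453 left.
January 2003 has 31 days: 453 − 31 = 422 left.
February 2003 has 28 days (2003 is not a leap year): 422 − 28 = 394 left.
March 2003 has 31 days: 394 − 31 = 363 left.
April 2003 has 30 days: 363 − 30 = 333 left.
May 2003 has 31 days: 333 − 31 = 302 left.
June 2003 has 30 days: 302 − 30 = 272 left.
July 2003 has 31 days: 272 − 31 = 241 left.
August 2003 has 31 days: 241 − 31 = 210 left.
September 2003 has 30 days: 210 − 30 = 180 left.
October 2003 has 31 days: 180 − 31 = 149 left.
November 2003 has 30 days: 149 − 30 = 119 left.
December 2003 has 31 days: 119 − 31 = 88 left.
January 2004 has 31 days: 88 − 31 = 57 left.
February 2004 has 29 days (2004 is a leap year): 57 − 29 = 28 left.
28 days into March 2004 → March 28, 2004.
Going back 239 days from March 28, 2004:
Going back 28 days from March 28, 2004 reaches the end of the previous month; 239 − 28 = 211 left.
February 2004 has 29 days (2004 is a leap year): 211 − 29 = 182 left.
January 2004 has 31 days: 182 − 31 = 151 left.
December 2003 has 31 days: 151 − 31 = 120 left.
November 2003 has 30 days: 120 − 30 = 90 left.
October 2003 has 31 days: 90 − 31 = 59 left.
September 2003 has 30 days: 59 − 30 = 29 left.
August 2003 has 31 days; 31 − 29 = 2 → August 2, 2003.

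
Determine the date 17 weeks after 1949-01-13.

May 12, 1949

Advancing 17 weeks = 119 days from January 13, 1949.
January has 31 days, so 31 − 13 = 18 days remain after January 13, 1949; 119 − 18 = 101 left.
February 1949 has 28 days (1949 is not a leap year): 101 − 28 = 73 left.
March 1949 has 31 days: 73 − 31 = 42 left.
April 1949 has 30 days: 42 − 30 = 12 left.
12 days into May 1949 → May 12, 1949.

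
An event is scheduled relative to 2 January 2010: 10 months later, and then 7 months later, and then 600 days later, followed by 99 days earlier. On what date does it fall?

October 15, 2012

Counting forward 10 months from January 2, 2010:
month 1 + 10 = 11 → November 2010.
Day 2 is valid in November, giving November 2, 2010.
Adding 7 months from November 2, 2010:
month 11 + 7 = 18, which is month 6 of year 2011 → June 2011.
Day 2 is valid in June, giving June 2, 2011.
Adding 600 days from June 2, 2011:
June has 30 days, so 30 − 2 = 28 days remain after June 2, 2011; 600 − 28 = 572 left.
July 2011 has 31 days: 572 − 31 = 541 left.
August 2011 has 31 days: 541 − 31 = 510 left.
September 2011 has 30 days: 510 − 30 = 480 left.
October 2011 has 31 days: 480 − 31 = 449 left.
November 2011 has 30 days: 449 − 30 = 419 left.
December 2011 has 31 days: 419 − 31 = 388 left.
January 2012 has 31 days: 388 − 31 = 357 left.
February 2012 has 29 days (2012 is a leap year): 357 − 29 = 328 left.
March 2012 has 31 days: 328 − 31 = 297 left.
April 2012 has 30 days: 297 − 30 = 267 left.
May 2012 has 31 days: 267 − 31 = 236 left.
June 2012 has 30 days: 236 − 30 = 206 left.
July 2012 has 31 days: 206 − 31 = 175 left.
August 2012 has 31 days: 175 − 31 = 144 left.
September 2012 has 30 days: 144 − 30 = 114 left.
October 2012 has 31 days: 114 − 31 = 83 left.
November 2012 has 30 days: 83 − 30 = 53 left.
December 2012 has 31 days: 53 − 31 = 22 left.
22 days into January 2013 → January 22, 2013.
Counting back 99 days from January 22, 2013:
Going back 22 days from January 22, 2013 reaches the end of the previous month; 99 − 22 = 77 left.
December 2012 has 31 days: 77 − 31 = 46 left.
November 2012 has 30 days: 46 − 30 = 16 left.
October 2012 has 31 days; 31 − 16 = 15 → October 15, 2012.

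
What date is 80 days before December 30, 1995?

Subtracting 80 days from December 30, 1995.
Going back 30 days from December 30, 1995 reaches the end of the previous month; 80 − 30 = 50 left.
November 1995 has 30 days: 50 − 30 = 20 left.
October 1995 has 31 days; 31 − 20 = 11 → October 11, 1995.

October 11, 1995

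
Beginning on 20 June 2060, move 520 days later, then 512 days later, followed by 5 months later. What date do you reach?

Advancing 520 days from June 20, 2060:
June has 30 days, so 30 − 20 = 10 days remain after June 20, 2060; 520 − 10 = 510 left.
July 2060 has 31 days: 510 − 31 = 479 left.
August 2060 has 31 days: 479 − 31 = 448 left.
September 2060 has 30 days: 448 − 30 = 418 left.
October 2060 has 31 days: 418 − 31 = 387 left.
November 2060 has 30 days: 387 − 30 = 357 left.
December 2060 has 31 days: 357 − 31 = 326 left.
January 2061 has 31 days: 326 − 31 = 295 left.
February 2061 has 28 days (2061 is not a leap year): 295 − 28 = 267 left.
March 2061 has 31 days: 267 − 31 = 236 left.
April 2061 has 30 days: 236 − 30 = 206 left.
May 2061 has 31 days: 206 − 31 = 175 left.
June 2061 has 30 days: 175 − 30 = 145 left.
July 2061 has 31 days: 145 − 31 = 114 left.
August 2061 has 31 days: 114 − 31 = 83 left.
September 2061 has 30 days: 83 − 30 = 53 left.
October 2061 has 31 days: 53 − 31 = 22 left.
22 days into November 2061 → November 22, 2061.
Advancing 512 days from November 22, 2061:
November has 30 days, so 30 − 22 = 8 days remain after November 22, 2061; 512 − 8 = 504 left.
December 2061 has 31 days: 504 − 31 = 473 left.
January 2062 has 31 days: 473 − 31 = 442 left.
February 2062 has 28 days (2062 is not a leap year): 442 − 28 = 414 left.
March 2062 has 31 days: 414 − 31 = 383 left.
April 2062 has 30 days: 383 − 30 = 353 left.
May 2062 has 31 days: 353 − 31 = 322 left.
June 2062 has 30 days: 322 − 30 = 292 left.
July 2062 has 31 days: 292 − 31 = 261 left.
August 2062 has 31 days: 261 − 31 = 230 left.
September 2062 has 30 days: 230 − 30 = 200 left.
October 2062 has 31 days: 200 − 31 = 169 left.
November 2062 has 30 days: 169 − 30 = 139 left.
December 2062 has 31 days: 139 − 31 = 108 left.
January 2063 has 31 days: 108 − 31 = 77 left.
February 2063 has 28 days (2063 is not a leap year): 77 − 28 = 49 left.
March 2063 has 31 days: 49 − 31 = 18 left.
18 days into April 2063 → April 18, 2063.
Advancing 5 months from April 18, 2063:
month 4 + 5 = 9 → September 2063.
Day 18 is valid in September, giving September 18, 2063.

September 18, 2063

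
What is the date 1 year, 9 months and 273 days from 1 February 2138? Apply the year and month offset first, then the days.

July 31, 2140

Counting forward 1 year, 9 months and 273 days from February 1, 2138: first the month/year part, then the days.
+1 year → 2139; month 2 + 9 = 11 → November 2139.
Day 1 is valid in November, giving November 1, 2139.
Now add 273 days from November 1, 2139.
November has 30 days, so 30 − 1 = 29 days remain after November 1, 2139; 273 − 29 = 244 left.
December 2139 has 31 days: 244 − 31 = 213 left.
January 2140 has 31 days: 213 − 31 = 182 left.
February 2140 has 29 days (2140 is a leap year): 182 − 29 = 153 left.
March 2140 has 31 days: 153 − 31 = 122 left.
April 2140 has 30 days: 122 − 30 = 92 left.
May 2140 has 31 days: 92 − 31 = 61 left.
June 2140 has 30 days: 61 − 30 = 31 left.
31 days into July 2140 → July 31, 2140.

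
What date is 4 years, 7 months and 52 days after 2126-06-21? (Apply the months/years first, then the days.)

March 14, 2131

Adding 4 years, 7 months and 52 days from June 21, 2126: first the month/year part, then the days.
+4 years → 2130; month 6 + 7 = 13, which is month 1 of year 2131 → January 2131.
Day 21 is valid in January, giving January 21, 2131.
Now add 52 days from January 21, 2131.
January has 31 days, so 31 − 21 = 10 days remain after January 21, 2131; 52 − 10 = 42 left.
February 2131 has 28 days (2131 is not a leap year): 42 − 28 = 14 left.
14 days into March 2131 → March 14, 2131.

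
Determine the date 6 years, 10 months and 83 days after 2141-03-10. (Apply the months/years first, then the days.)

April 2, 2148

Adding 6 years, 10 months and 83 days from March 10, 2141: first the month/year part, then the days.
+6 years → 2147; month 3 + 10 = 13, which is month 1 of year 2148 → January 2148.
Day 10 is valid in January, giving January 10, 2148.
Now add 83 days from January 10, 2148.
January has 31 days, so 31 − 10 = 21 days remain after January 10, 2148; 83 − 21 = 62 left.
February 2148 has 29 days (2148 is a leap year): 62 − 29 = 33 left.
March 2148 has 31 days: 33 − 31 = 2 left.
2 days into April 2148 → April 2, 2148.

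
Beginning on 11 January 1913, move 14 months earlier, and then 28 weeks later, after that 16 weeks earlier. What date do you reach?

Subtracting 14 months from January 11, 1913:
month 1 − 14 = -13, which is month 11 of year 1911 → November 1911.
Day 11 is valid in November, giving November 11, 1911.
Counting forward 28 weeks (= 196 days) from November 11, 1911:
November has 30 days, so 30 − 11 = 19 days remain after November 11, 1911; 196 − 19 = 177 left.
December 1911 has 31 days: 177 − 31 = 146 left.
January 1912 has 31 days: 146 − 31 = 115 left.
February 1912 has 29 days (1912 is a leap year): 115 − 29 = 86 left.
March 1912 has 31 days: 86 − 31 = 55 left.
April 1912 has 30 days: 55 − 30 = 25 left.
25 days into May 1912 → May 25, 1912.
Counting back 16 weeks (= 112 days) from May 25, 1912:
Going back 25 days from May 25, 1912 reaches the end of the previous month; 112 − 25 = 87 left.
April 1912 has 30 days: 87 − 30 = 57 left.
March 1912 has 31 days: 57 − 31 = 26 left.
February 1912 has 29 days; 29 − 26 = 3 → February 3, 1912.

February 3, 1912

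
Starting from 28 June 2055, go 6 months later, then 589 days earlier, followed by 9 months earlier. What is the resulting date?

August 18, 2053

Adding 6 months from June 28, 2055:
month 6 + 6 = 12 → December 2055.
Day 28 is valid in December, giving December 28, 2055.
Subtracting 589 days from December 28, 2055:
Going back 28 days from December 28, 2055 reaches the end of the previous month; 589 − 28 = 561 left.
November 2055 has 30 days: 561 − 30 = 531 left.
October 2055 has 31 days: 531 − 31 = 500 left.
September 2055 has 30 days: 500 − 30 = 470 left.
August 2055 has 31 days: 470 − 31 = 439 left.
July 2055 has 31 days: 439 − 31 = 408 left.
June 2055 has 30 days: 408 − 30 = 378 left.
May 2055 has 31 days: 378 − 31 = 347 left.
April 2055 has 30 days: 347 − 30 = 317 left.
March 2055 has 31 days: 317 − 31 = 286 left.
February 2055 has 28 days (2055 is not a leap year): 286 − 28 = 258 left.
January 2055 has 31 days: 258 − 31 = 227 left.
December 2054 has 31 days: 227 − 31 = 196 left.
November 2054 has 30 days: 196 − 30 = 166 left.
October 2054 has 31 days: 166 − 31 = 135 left.
September 2054 has 30 days: 135 − 30 = 105 left.
August 2054 has 31 days: 105 − 31 = 74 left.
July 2054 has 31 days: 74 − 31 = 43 left.
June 2054 has 30 days: 43 − 30 = 13 left.
May 2054 has 31 days; 31 − 13 = 18 → May 18, 2054.
Counting back 9 months from May 18, 2054:
month 5 − 9 = -4, which is month 8 of year 2053 → August 2053.
Day 18 is valid in August, giving August 18, 2053.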